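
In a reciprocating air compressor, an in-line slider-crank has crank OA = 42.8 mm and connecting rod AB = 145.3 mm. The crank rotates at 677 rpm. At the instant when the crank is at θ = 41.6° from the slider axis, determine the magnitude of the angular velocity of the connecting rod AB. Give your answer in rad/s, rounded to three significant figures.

15.9

ω = 70.9 rad/s (converted from 677 rpm).
The rod makes angle φ with the slider axis where L sinφ = r sinθ; differentiating, L cosφ·φ̇ = r ω cosθ.
L cosφ = √(L² − r² sin²θ) = 0.14249 m.
|ω_rod| = r ω |cosθ| / √(L² − r² sin²θ) = 0.0428·70.9·0.74780/0.14249 = 15.924 rad/s.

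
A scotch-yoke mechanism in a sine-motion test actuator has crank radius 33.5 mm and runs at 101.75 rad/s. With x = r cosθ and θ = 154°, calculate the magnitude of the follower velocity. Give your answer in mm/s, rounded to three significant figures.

1490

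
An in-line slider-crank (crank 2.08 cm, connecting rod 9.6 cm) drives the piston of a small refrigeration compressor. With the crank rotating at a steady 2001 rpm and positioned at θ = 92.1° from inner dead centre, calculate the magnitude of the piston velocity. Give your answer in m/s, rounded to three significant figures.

4.32

ω = 2π·2001/60 = 209.5 rad/s
For an in-line slider-crank, x = r cosθ + √(L² − r² sin²θ), so v = −rω sinθ·[1 + r cosθ/√(L² − r² sin²θ)].
With r = 0.0208 m, L = 0.096 m, θ = 92.1°: √(L² − r² sin²θ) = 0.093723 m.
v = −0.0208·209.5·0.99933·[1 + 0.0208·-0.03664/0.093723] = -4.3202 m/s.
|v| = 4.3202 m/s.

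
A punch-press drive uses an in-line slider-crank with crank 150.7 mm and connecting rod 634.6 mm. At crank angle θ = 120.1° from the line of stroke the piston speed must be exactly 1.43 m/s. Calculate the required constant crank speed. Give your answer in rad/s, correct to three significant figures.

For an in-line slider-crank, |v_piston| = rω|sinθ|·[1 + r cosθ/√(L² − r² sin²θ)].
With r = 0.1507 m, L = 0.6346 m, θ = 120.1°: the bracketed kinematic factor |dx/dθ| = 0.11451 m.
ω = v/|dx/dθ| = 1.43/0.11451 = 12.488 rad/s.

12.5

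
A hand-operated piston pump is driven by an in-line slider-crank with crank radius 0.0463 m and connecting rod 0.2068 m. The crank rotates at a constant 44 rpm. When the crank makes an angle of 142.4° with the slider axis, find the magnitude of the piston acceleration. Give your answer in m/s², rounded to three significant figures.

ω = 2π·44/60 = 4.608 rad/s
x(θ) = r cosθ + √(L² − r² sin²θ); with ω constant, a = ω²·d²x/dθ².
d²x/dθ² = −r cosθ − r²(cos2θ)/√u − r⁴ sin²2θ/(4u^{3/2}),  u = L² − r² sin²θ = 0.0419682 m².
Substituting r = 0.0463 m, L = 0.2068 m, θ = 142.4°: d²x/dθ² = +0.033885 m.
a = ω²·d²x/dθ² = (4.608)²·(+0.033885) = +0.7194 m/s²;  |a| = 0.7194 m/s².

0.719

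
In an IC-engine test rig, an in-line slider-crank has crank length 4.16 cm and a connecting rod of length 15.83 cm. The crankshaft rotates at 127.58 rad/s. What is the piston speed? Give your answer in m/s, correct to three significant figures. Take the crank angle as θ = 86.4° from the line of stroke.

5.39

ω = 127.6 rad/s
For an in-line slider-crank, x = r cosθ + √(L² − r² sin²θ), so v = −rω sinθ·[1 + r cosθ/√(L² − r² sin²θ)].
With r = 0.0416 m, L = 0.1583 m, θ = 86.4°: √(L² − r² sin²θ) = 0.15276 m.
v = −0.0416·127.6·0.99803·[1 + 0.0416·0.06279/0.15276] = -5.3874 m/s.
|v| = 5.3874 m/s.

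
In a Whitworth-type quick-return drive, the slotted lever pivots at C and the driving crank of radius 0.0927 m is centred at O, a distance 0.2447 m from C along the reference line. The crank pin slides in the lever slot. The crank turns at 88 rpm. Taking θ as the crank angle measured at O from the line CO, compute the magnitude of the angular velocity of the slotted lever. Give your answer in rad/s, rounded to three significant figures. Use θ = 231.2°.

ω = 9.215 rad/s (from 88 rpm).
Crank pin A relative to C: A = (d + r cosθ, r sinθ); lever angle φ = atan2(r sinθ, d + r cosθ).
Differentiating tanφ: φ̇ = rω(d cosθ + r)/(d² + r² + 2dr cosθ).
d² + r² + 2dr cosθ = |CA|² = 0.040044 m²;  d cosθ + r = -0.06063 m.
|ω_lever| = |0.0927·9.215·-0.06063| / 0.040044 = 1.2934 rad/s.

1.29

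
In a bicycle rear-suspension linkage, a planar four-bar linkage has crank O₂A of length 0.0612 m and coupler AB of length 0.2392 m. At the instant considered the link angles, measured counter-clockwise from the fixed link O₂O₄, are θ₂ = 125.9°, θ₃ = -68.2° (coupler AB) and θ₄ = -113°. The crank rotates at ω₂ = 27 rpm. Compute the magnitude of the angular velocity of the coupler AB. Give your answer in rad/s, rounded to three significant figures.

ω₂ = 2.827 rad/s (from 27 rpm).
Differentiating the loop-closure r₂e^{iθ₂}+r₃e^{iθ₃}=r₁+r₄e^{iθ₄} gives r₂ω₂e^{iθ₂}+r₃ω₃e^{iθ₃}=r₄ω₄e^{iθ₄}.
Eliminating the other unknown: ω₃ = r₂ω₂ sin(θ₄−θ₂) / [r₃ sin(θ₃−θ₄)].
Numerator sine = +0.85627; denominator sine = +0.70463.
Result = 0.0612·2.827·(+0.85627) / (0.2392·(+0.70463)) = +0.87908 rad/s; magnitude 0.87908 rad/s.

0.879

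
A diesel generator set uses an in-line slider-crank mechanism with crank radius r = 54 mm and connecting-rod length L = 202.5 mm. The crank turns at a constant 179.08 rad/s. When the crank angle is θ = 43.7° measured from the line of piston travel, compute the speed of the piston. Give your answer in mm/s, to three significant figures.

ω = 179.1 rad/s
For an in-line slider-crank, x = r cosθ + √(L² − r² sin²θ), so v = −rω sinθ·[1 + r cosθ/√(L² − r² sin²θ)].
With r = 0.054 m, L = 0.2025 m, θ = 43.7°: √(L² − r² sin²θ) = 0.19903 m.
v = −0.054·179.1·0.69088·[1 + 0.054·0.72297/0.19903] = -7.9915 m/s.
|v| = 7.9915 m/s = 7991.5 mm/s.

7990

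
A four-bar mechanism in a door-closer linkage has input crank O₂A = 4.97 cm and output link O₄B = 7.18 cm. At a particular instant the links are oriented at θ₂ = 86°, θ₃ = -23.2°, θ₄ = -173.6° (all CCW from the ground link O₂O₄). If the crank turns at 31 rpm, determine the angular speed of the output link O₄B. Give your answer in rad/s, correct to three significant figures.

ω₂ = 3.246 rad/s (from 31 rpm).
Differentiating the loop-closure r₂e^{iθ₂}+r₃e^{iθ₃}=r₁+r₄e^{iθ₄} gives r₂ω₂e^{iθ₂}+r₃ω₃e^{iθ₃}=r₄ω₄e^{iθ₄}.
Eliminating the other unknown: ω₄ = r₂ω₂ sin(θ₂−θ₃) / [r₄ sin(θ₄−θ₃)].
Numerator sine = +0.94438; denominator sine = -0.49394.
Result = 0.0497·3.246·(+0.94438) / (0.0718·(-0.49394)) = -4.2963 rad/s; magnitude 4.2963 rad/s.

4.30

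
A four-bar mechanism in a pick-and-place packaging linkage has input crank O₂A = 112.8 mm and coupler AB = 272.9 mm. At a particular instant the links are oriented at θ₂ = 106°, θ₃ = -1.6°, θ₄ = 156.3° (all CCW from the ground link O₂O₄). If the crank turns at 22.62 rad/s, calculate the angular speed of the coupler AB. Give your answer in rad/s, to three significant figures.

ω₂ = 22.62 rad/s
Differentiating the loop-closure r₂e^{iθ₂}+r₃e^{iθ₃}=r₁+r₄e^{iθ₄} gives r₂ω₂e^{iθ₂}+r₃ω₃e^{iθ₃}=r₄ω₄e^{iθ₄}.
Eliminating the other unknown: ω₃ = r₂ω₂ sin(θ₄−θ₂) / [r₃ sin(θ₃−θ₄)].
Numerator sine = +0.76940; denominator sine = -0.37622.
Result = 0.1128·22.62·(+0.76940) / (0.2729·(-0.37622)) = -19.121 rad/s; magnitude 19.121 rad/s.

19.1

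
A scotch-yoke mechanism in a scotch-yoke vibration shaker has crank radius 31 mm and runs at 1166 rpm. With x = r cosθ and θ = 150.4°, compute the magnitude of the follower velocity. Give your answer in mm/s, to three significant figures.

1870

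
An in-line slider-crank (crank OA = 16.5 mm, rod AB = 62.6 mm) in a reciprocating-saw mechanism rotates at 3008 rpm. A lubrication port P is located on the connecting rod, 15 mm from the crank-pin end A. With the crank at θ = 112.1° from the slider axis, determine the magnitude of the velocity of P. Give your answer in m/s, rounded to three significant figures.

4.93

ω = 315 rad/s.  Crank-pin speed |V_A| = rω = 5.1975 m/s, perpendicular to OA.
Rod angle: sinφ = −(r/L) sinθ ⇒ φ = -14.135°; ω_rod = −rω cosθ/√(L²−r²sin²θ) = +32.212 rad/s.
V_P = V_A + ω_rod × AP, with AP = 0.015 m along the rod.
Components: V_Px = −rω sinθ − a·ω_rod·sinφ = -4.6976 m/s;  V_Py = rω cosθ + a·ω_rod·cosφ = -1.4869 m/s.
|V_P| = √(V_Px² + V_Py²) = 4.9273 m/s.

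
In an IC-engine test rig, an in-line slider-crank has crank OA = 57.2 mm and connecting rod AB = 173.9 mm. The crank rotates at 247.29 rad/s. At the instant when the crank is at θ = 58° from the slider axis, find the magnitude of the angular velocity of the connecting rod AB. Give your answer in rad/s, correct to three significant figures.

44.9

ω = 247.3 rad/s
The rod makes angle φ with the slider axis where L sinφ = r sinθ; differentiating, L cosφ·φ̇ = r ω cosθ.
L cosφ = √(L² − r² sin²θ) = 0.167 m.
|ω_rod| = r ω |cosθ| / √(L² − r² sin²θ) = 0.0572·247.3·0.52992/0.167 = 44.885 rad/s.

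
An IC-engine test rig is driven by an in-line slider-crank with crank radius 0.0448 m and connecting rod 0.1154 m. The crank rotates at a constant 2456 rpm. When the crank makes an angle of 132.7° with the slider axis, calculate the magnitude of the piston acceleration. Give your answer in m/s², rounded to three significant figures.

ω = 2π·2456/60 = 257.2 rad/s
x(θ) = r cosθ + √(L² − r² sin²θ); with ω constant, a = ω²·d²x/dθ².
d²x/dθ² = −r cosθ − r²(cos2θ)/√u − r⁴ sin²2θ/(4u^{3/2}),  u = L² − r² sin²θ = 0.0122332 m².
Substituting r = 0.0448 m, L = 0.1154 m, θ = 132.7°: d²x/dθ² = +0.031097 m.
a = ω²·d²x/dθ² = (257.2)²·(+0.031097) = +2057 m/s²;  |a| = 2057 m/s².

2060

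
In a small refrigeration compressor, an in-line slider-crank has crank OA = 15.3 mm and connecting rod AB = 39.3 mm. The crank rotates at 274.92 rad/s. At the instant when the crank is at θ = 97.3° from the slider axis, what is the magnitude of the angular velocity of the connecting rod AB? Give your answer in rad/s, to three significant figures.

ω = 274.9 rad/s
The rod makes angle φ with the slider axis where L sinφ = r sinθ; differentiating, L cosφ·φ̇ = r ω cosθ.
L cosφ = √(L² − r² sin²θ) = 0.036252 m.
|ω_rod| = r ω |cosθ| / √(L² − r² sin²θ) = 0.0153·274.9·0.12706/0.036252 = 14.743 rad/s.

14.7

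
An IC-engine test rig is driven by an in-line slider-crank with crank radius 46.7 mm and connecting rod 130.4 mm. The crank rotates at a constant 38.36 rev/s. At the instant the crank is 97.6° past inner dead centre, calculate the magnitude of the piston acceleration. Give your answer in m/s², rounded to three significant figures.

ω = 2π·38.4 = 241 rad/s
x(θ) = r cosθ + √(L² − r² sin²θ); with ω constant, a = ω²·d²x/dθ².
d²x/dθ² = −r cosθ − r²(cos2θ)/√u − r⁴ sin²2θ/(4u^{3/2}),  u = L² − r² sin²θ = 0.0148614 m².
Substituting r = 0.0467 m, L = 0.1304 m, θ = 97.6°: d²x/dθ² = +0.023395 m.
a = ω²·d²x/dθ² = (241)²·(+0.023395) = +1359.1 m/s²;  |a| = 1359.1 m/s².

1360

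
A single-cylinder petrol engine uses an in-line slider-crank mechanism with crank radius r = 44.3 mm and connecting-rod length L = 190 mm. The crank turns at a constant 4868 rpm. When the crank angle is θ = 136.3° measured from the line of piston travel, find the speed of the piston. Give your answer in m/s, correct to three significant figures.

ω = 2π·4868/60 = 509.8 rad/s
For an in-line slider-crank, x = r cosθ + √(L² − r² sin²θ), so v = −rω sinθ·[1 + r cosθ/√(L² − r² sin²θ)].
With r = 0.0443 m, L = 0.19 m, θ = 136.3°: √(L² − r² sin²θ) = 0.18752 m.
v = −0.0443·509.8·0.69088·[1 + 0.0443·-0.72297/0.18752] = -12.937 m/s.
|v| = 12.937 m/s.

12.9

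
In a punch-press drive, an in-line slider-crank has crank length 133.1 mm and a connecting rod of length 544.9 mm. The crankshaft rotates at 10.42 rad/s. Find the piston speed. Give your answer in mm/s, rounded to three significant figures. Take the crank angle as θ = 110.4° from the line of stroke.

ω = 10.42 rad/s
For an in-line slider-crank, x = r cosθ + √(L² − r² sin²θ), so v = −rω sinθ·[1 + r cosθ/√(L² − r² sin²θ)].
With r = 0.1331 m, L = 0.5449 m, θ = 110.4°: √(L² − r² sin²θ) = 0.53043 m.
v = −0.1331·10.42·0.93728·[1 + 0.1331·-0.34857/0.53043] = -1.1862 m/s.
|v| = 1.1862 m/s = 1186.2 mm/s.

1190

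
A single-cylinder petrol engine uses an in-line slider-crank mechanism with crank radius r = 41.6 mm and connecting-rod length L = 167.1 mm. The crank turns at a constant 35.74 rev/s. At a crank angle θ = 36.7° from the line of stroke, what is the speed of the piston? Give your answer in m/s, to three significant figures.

6.71

ω = 2π·35.7 = 224.6 rad/s
For an in-line slider-crank, x = r cosθ + √(L² − r² sin²θ), so v = −rω sinθ·[1 + r cosθ/√(L² − r² sin²θ)].
With r = 0.0416 m, L = 0.1671 m, θ = 36.7°: √(L² − r² sin²θ) = 0.16524 m.
v = −0.0416·224.6·0.59763·[1 + 0.0416·0.80178/0.16524] = -6.7098 m/s.
|v| = 6.7098 m/s.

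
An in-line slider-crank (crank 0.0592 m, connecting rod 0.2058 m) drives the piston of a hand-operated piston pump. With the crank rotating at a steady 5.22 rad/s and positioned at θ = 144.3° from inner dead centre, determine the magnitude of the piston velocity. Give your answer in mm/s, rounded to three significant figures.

138

ω = 5.22 rad/s
For an in-line slider-crank, x = r cosθ + √(L² − r² sin²θ), so v = −rω sinθ·[1 + r cosθ/√(L² − r² sin²θ)].
With r = 0.0592 m, L = 0.2058 m, θ = 144.3°: √(L² − r² sin²θ) = 0.20288 m.
v = −0.0592·5.22·0.58354·[1 + 0.0592·-0.81208/0.20288] = -0.1376 m/s.
|v| = 0.1376 m/s = 137.6 mm/s.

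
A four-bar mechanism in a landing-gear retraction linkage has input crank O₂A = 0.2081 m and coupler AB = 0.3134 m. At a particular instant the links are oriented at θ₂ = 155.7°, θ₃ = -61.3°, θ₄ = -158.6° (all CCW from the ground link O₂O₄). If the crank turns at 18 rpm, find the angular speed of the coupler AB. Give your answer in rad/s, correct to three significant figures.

ω₂ = 1.885 rad/s (from 18 rpm).
Differentiating the loop-closure r₂e^{iθ₂}+r₃e^{iθ₃}=r₁+r₄e^{iθ₄} gives r₂ω₂e^{iθ₂}+r₃ω₃e^{iθ₃}=r₄ω₄e^{iθ₄}.
Eliminating the other unknown: ω₃ = r₂ω₂ sin(θ₄−θ₂) / [r₃ sin(θ₃−θ₄)].
Numerator sine = +0.71569; denominator sine = +0.99189.
Result = 0.2081·1.885·(+0.71569) / (0.3134·(+0.99189)) = +0.9031 rad/s; magnitude 0.9031 rad/s.

0.903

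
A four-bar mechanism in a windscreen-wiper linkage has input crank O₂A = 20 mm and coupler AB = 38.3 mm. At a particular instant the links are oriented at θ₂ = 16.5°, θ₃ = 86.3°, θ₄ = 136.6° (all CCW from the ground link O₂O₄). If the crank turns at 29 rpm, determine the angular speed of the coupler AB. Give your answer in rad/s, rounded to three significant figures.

ω₂ = 3.037 rad/s (from 29 rpm).
Differentiating the loop-closure r₂e^{iθ₂}+r₃e^{iθ₃}=r₁+r₄e^{iθ₄} gives r₂ω₂e^{iθ₂}+r₃ω₃e^{iθ₃}=r₄ω₄e^{iθ₄}.
Eliminating the other unknown: ω₃ = r₂ω₂ sin(θ₄−θ₂) / [r₃ sin(θ₃−θ₄)].
Numerator sine = +0.86515; denominator sine = -0.76940.
Result = 0.02·3.037·(+0.86515) / (0.0383·(-0.76940)) = -1.7832 rad/s; magnitude 1.7832 rad/s.

1.78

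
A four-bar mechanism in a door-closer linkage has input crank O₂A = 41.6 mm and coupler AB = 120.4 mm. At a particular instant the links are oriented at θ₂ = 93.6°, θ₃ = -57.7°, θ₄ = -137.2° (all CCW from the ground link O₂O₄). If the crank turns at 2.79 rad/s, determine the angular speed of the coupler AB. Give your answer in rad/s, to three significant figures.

0.760

ω₂ = 2.79 rad/s
Differentiating the loop-closure r₂e^{iθ₂}+r₃e^{iθ₃}=r₁+r₄e^{iθ₄} gives r₂ω₂e^{iθ₂}+r₃ω₃e^{iθ₃}=r₄ω₄e^{iθ₄}.
Eliminating the other unknown: ω₃ = r₂ω₂ sin(θ₄−θ₂) / [r₃ sin(θ₃−θ₄)].
Numerator sine = +0.77494; denominator sine = +0.98325.
Result = 0.0416·2.79·(+0.77494) / (0.1204·(+0.98325)) = +0.75976 rad/s; magnitude 0.75976 rad/s.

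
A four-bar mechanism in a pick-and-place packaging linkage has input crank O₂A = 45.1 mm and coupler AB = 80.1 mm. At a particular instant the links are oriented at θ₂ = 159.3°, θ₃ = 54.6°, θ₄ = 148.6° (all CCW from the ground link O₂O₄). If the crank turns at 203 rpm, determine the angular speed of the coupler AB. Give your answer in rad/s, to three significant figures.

2.23

ω₂ = 21.26 rad/s (from 203 rpm).
Differentiating the loop-closure r₂e^{iθ₂}+r₃e^{iθ₃}=r₁+r₄e^{iθ₄} gives r₂ω₂e^{iθ₂}+r₃ω₃e^{iθ₃}=r₄ω₄e^{iθ₄}.
Eliminating the other unknown: ω₃ = r₂ω₂ sin(θ₄−θ₂) / [r₃ sin(θ₃−θ₄)].
Numerator sine = -0.18567; denominator sine = -0.99756.
Result = 0.0451·21.26·(-0.18567) / (0.0801·(-0.99756)) = +2.2277 rad/s; magnitude 2.2277 rad/s.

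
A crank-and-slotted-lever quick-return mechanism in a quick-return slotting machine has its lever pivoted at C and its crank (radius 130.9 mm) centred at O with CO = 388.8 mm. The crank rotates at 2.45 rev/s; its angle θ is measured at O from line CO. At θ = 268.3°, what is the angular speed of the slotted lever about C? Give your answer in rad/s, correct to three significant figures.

1.46

ω = 15.39 rad/s (from 2.45 rev/s).
Crank pin A relative to C: A = (d + r cosθ, r sinθ); lever angle φ = atan2(r sinθ, d + r cosθ).
Differentiating tanφ: φ̇ = rω(d cosθ + r)/(d² + r² + 2dr cosθ).
d² + r² + 2dr cosθ = |CA|² = 0.165281 m²;  d cosθ + r = +0.11937 m.
|ω_lever| = |0.1309·15.39·+0.11937| / 0.165281 = 1.4553 rad/s.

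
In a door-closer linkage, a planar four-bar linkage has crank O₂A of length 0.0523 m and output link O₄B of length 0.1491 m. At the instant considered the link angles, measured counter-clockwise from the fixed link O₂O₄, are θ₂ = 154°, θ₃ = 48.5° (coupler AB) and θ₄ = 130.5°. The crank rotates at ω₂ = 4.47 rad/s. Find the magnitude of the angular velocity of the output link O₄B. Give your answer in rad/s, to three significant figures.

ω₂ = 4.47 rad/s
Differentiating the loop-closure r₂e^{iθ₂}+r₃e^{iθ₃}=r₁+r₄e^{iθ₄} gives r₂ω₂e^{iθ₂}+r₃ω₃e^{iθ₃}=r₄ω₄e^{iθ₄}.
Eliminating the other unknown: ω₄ = r₂ω₂ sin(θ₂−θ₃) / [r₄ sin(θ₄−θ₃)].
Numerator sine = +0.96363; denominator sine = +0.99027.
Result = 0.0523·4.47·(+0.96363) / (0.1491·(+0.99027)) = +1.5258 rad/s; magnitude 1.5258 rad/s.

1.53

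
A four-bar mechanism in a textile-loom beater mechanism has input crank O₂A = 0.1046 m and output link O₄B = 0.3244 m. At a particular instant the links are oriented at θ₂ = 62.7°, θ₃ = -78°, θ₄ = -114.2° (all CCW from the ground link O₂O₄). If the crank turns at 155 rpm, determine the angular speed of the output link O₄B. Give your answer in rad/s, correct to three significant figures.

5.61

ω₂ = 16.23 rad/s (from 155 rpm).
Differentiating the loop-closure r₂e^{iθ₂}+r₃e^{iθ₃}=r₁+r₄e^{iθ₄} gives r₂ω₂e^{iθ₂}+r₃ω₃e^{iθ₃}=r₄ω₄e^{iθ₄}.
Eliminating the other unknown: ω₄ = r₂ω₂ sin(θ₂−θ₃) / [r₄ sin(θ₄−θ₃)].
Numerator sine = +0.63338; denominator sine = -0.59061.
Result = 0.1046·16.23·(+0.63338) / (0.3244·(-0.59061)) = -5.6128 rad/s; magnitude 5.6128 rad/s.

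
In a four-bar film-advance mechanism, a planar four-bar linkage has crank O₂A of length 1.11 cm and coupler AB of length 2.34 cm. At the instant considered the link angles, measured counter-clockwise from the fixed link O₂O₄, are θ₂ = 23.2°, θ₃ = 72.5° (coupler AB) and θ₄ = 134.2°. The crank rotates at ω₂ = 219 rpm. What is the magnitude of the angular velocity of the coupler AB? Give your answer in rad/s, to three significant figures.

11.5

ω₂ = 22.93 rad/s (from 219 rpm).
Differentiating the loop-closure r₂e^{iθ₂}+r₃e^{iθ₃}=r₁+r₄e^{iθ₄} gives r₂ω₂e^{iθ₂}+r₃ω₃e^{iθ₃}=r₄ω₄e^{iθ₄}.
Eliminating the other unknown: ω₃ = r₂ω₂ sin(θ₄−θ₂) / [r₃ sin(θ₃−θ₄)].
Numerator sine = +0.93358; denominator sine = -0.88048.
Result = 0.0111·22.93·(+0.93358) / (0.0234·(-0.88048)) = -11.535 rad/s; magnitude 11.535 rad/s.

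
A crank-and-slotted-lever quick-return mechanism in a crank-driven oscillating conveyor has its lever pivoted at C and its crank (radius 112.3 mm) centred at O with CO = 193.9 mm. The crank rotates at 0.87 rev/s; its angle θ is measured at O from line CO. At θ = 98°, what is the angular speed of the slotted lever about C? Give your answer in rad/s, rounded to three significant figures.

1.19

ω = 5.466 rad/s (from 0.87 rev/s).
Crank pin A relative to C: A = (d + r cosθ, r sinθ); lever angle φ = atan2(r sinθ, d + r cosθ).
Differentiating tanφ: φ̇ = rω(d cosθ + r)/(d² + r² + 2dr cosθ).
d² + r² + 2dr cosθ = |CA|² = 0.0441475 m²;  d cosθ + r = +0.085314 m.
|ω_lever| = |0.1123·5.466·+0.085314| / 0.0441475 = 1.1863 rad/s.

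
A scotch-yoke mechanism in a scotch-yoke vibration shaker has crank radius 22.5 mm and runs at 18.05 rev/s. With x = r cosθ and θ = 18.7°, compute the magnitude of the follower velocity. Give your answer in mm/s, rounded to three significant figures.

818

ω = 113.4 rad/s (from 18.05 rev/s).
x = r cosθ ⇒ ẋ = −rω sinθ.
|v| = rω|sinθ| = 0.0225·113.4·|sin 18.7°| = 0.81813 m/s = 818.13 mm/s.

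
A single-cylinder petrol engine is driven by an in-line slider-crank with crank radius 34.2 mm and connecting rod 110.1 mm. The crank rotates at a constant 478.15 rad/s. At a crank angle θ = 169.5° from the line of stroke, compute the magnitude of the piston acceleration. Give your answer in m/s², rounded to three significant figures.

5410

ω = 478.1 rad/s
x(θ) = r cosθ + √(L² − r² sin²θ); with ω constant, a = ω²·d²x/dθ².
d²x/dθ² = −r cosθ − r²(cos2θ)/√u − r⁴ sin²2θ/(4u^{3/2}),  u = L² − r² sin²θ = 0.0120832 m².
Substituting r = 0.0342 m, L = 0.1101 m, θ = 169.5°: d²x/dθ² = +0.02366 m.
a = ω²·d²x/dθ² = (478.1)²·(+0.02366) = +5409.4 m/s²;  |a| = 5409.4 m/s².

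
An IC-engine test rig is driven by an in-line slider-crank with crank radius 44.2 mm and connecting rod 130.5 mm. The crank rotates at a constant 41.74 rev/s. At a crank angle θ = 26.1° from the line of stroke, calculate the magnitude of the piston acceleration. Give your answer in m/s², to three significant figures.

ω = 2π·41.7 = 262.3 rad/s
x(θ) = r cosθ + √(L² − r² sin²θ); with ω constant, a = ω²·d²x/dθ².
d²x/dθ² = −r cosθ − r²(cos2θ)/√u − r⁴ sin²2θ/(4u^{3/2}),  u = L² − r² sin²θ = 0.0166521 m².
Substituting r = 0.0442 m, L = 0.1305 m, θ = 26.1°: d²x/dθ² = -0.049249 m.
a = ω²·d²x/dθ² = (262.3)²·(-0.049249) = -3387.4 m/s²;  |a| = 3387.4 m/s².

3390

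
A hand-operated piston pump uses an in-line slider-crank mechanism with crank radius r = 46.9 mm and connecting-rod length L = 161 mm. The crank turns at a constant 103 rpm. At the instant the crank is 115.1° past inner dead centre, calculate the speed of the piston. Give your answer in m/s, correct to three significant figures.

0.399

ω = 2π·103/60 = 10.79 rad/s
For an in-line slider-crank, x = r cosθ + √(L² − r² sin²θ), so v = −rω sinθ·[1 + r cosθ/√(L² − r² sin²θ)].
With r = 0.0469 m, L = 0.161 m, θ = 115.1°: √(L² − r² sin²θ) = 0.1553 m.
v = −0.0469·10.79·0.90557·[1 + 0.0469·-0.42420/0.1553] = -0.39941 m/s.
|v| = 0.39941 m/s.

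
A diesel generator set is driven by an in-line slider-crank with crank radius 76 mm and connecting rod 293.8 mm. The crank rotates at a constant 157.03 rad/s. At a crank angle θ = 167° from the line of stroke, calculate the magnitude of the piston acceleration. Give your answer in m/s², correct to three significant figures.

1390

ω = 157 rad/s
x(θ) = r cosθ + √(L² − r² sin²θ); with ω constant, a = ω²·d²x/dθ².
d²x/dθ² = −r cosθ − r²(cos2θ)/√u − r⁴ sin²2θ/(4u^{3/2}),  u = L² − r² sin²θ = 0.0860262 m².
Substituting r = 0.076 m, L = 0.2938 m, θ = 167°: d²x/dθ² = +0.056289 m.
a = ω²·d²x/dθ² = (157)²·(+0.056289) = +1388 m/s²;  |a| = 1388 m/s².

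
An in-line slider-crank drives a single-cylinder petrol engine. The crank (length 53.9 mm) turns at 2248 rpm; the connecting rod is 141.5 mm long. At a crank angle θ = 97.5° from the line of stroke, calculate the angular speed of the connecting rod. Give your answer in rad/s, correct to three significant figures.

ω = 235.4 rad/s (converted from 2248 rpm).
The rod makes angle φ with the slider axis where L sinφ = r sinθ; differentiating, L cosφ·φ̇ = r ω cosθ.
L cosφ = √(L² − r² sin²θ) = 0.13102 m.
|ω_rod| = r ω |cosθ| / √(L² − r² sin²θ) = 0.0539·235.4·0.13053/0.13102 = 12.641 rad/s.

12.6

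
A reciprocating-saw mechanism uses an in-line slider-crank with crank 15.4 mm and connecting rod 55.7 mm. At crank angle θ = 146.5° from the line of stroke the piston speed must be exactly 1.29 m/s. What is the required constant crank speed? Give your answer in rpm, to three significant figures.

For an in-line slider-crank, |v_piston| = rω|sinθ|·[1 + r cosθ/√(L² − r² sin²θ)].
With r = 0.0154 m, L = 0.0557 m, θ = 146.5°: the bracketed kinematic factor |dx/dθ| = 0.0065169 m.
ω = v/|dx/dθ| = 1.29/0.0065169 = 197.95 rad/s.
N = 60ω/(2π) = 1890.2 rpm.

1890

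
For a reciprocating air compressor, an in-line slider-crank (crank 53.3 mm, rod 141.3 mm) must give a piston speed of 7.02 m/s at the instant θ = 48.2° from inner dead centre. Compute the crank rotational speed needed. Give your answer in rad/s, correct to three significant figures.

140

For an in-line slider-crank, |v_piston| = rω|sinθ|·[1 + r cosθ/√(L² − r² sin²θ)].
With r = 0.0533 m, L = 0.1413 m, θ = 48.2°: the bracketed kinematic factor |dx/dθ| = 0.050144 m.
ω = v/|dx/dθ| = 7.02/0.050144 = 140 rad/s.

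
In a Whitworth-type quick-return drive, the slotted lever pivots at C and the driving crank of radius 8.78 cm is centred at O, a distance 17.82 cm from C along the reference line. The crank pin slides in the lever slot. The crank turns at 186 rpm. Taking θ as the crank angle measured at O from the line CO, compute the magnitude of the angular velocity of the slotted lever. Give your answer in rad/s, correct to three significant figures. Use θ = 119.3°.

0.0419

ω = 19.48 rad/s (from 186 rpm).
Crank pin A relative to C: A = (d + r cosθ, r sinθ); lever angle φ = atan2(r sinθ, d + r cosθ).
Differentiating tanφ: φ̇ = rω(d cosθ + r)/(d² + r² + 2dr cosθ).
d² + r² + 2dr cosθ = |CA|² = 0.0241504 m²;  d cosθ + r = +0.00059205 m.
|ω_lever| = |0.0878·19.48·+0.00059205| / 0.0241504 = 0.041925 rad/s.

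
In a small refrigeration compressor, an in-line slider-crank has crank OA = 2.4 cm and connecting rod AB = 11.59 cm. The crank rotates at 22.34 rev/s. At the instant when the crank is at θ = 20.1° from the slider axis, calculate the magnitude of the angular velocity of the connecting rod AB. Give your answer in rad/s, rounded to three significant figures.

27.4

ω = 140.4 rad/s (converted from 22.34 rev/s).
The rod makes angle φ with the slider axis where L sinφ = r sinθ; differentiating, L cosφ·φ̇ = r ω cosθ.
L cosφ = √(L² − r² sin²θ) = 0.11561 m.
|ω_rod| = r ω |cosθ| / √(L² − r² sin²θ) = 0.024·140.4·0.93909/0.11561 = 27.365 rad/s.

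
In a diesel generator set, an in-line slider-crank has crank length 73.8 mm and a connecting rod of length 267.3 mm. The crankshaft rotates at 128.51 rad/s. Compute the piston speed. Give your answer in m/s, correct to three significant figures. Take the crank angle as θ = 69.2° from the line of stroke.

9.77

ω = 128.5 rad/s
For an in-line slider-crank, x = r cosθ + √(L² − r² sin²θ), so v = −rω sinθ·[1 + r cosθ/√(L² − r² sin²θ)].
With r = 0.0738 m, L = 0.2673 m, θ = 69.2°: √(L² − r² sin²θ) = 0.25824 m.
v = −0.0738·128.5·0.93483·[1 + 0.0738·0.35511/0.25824] = -9.7656 m/s.
|v| = 9.7656 m/s.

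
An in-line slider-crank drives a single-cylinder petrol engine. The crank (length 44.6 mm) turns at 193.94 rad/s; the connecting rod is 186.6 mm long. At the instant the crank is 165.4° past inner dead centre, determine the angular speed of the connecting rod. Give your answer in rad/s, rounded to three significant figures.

44.9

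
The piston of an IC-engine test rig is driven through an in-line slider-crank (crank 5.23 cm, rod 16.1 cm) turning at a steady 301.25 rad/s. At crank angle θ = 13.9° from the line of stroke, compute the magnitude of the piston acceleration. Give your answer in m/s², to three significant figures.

ω = 301.2 rad/s
x(θ) = r cosθ + √(L² − r² sin²θ); with ω constant, a = ω²·d²x/dθ².
d²x/dθ² = −r cosθ − r²(cos2θ)/√u − r⁴ sin²2θ/(4u^{3/2}),  u = L² − r² sin²θ = 0.0257631 m².
Substituting r = 0.0523 m, L = 0.161 m, θ = 13.9°: d²x/dθ² = -0.065941 m.
a = ω²·d²x/dθ² = (301.2)²·(-0.065941) = -5984.3 m/s²;  |a| = 5984.3 m/s².

5980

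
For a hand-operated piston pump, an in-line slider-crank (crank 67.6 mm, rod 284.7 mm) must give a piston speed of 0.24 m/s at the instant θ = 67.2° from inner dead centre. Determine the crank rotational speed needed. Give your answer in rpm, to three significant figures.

For an in-line slider-crank, |v_piston| = rω|sinθ|·[1 + r cosθ/√(L² − r² sin²θ)].
With r = 0.0676 m, L = 0.2847 m, θ = 67.2°: the bracketed kinematic factor |dx/dθ| = 0.068195 m.
ω = v/|dx/dθ| = 0.24/0.068195 = 3.5193 rad/s.
N = 60ω/(2π) = 33.607 rpm.

33.6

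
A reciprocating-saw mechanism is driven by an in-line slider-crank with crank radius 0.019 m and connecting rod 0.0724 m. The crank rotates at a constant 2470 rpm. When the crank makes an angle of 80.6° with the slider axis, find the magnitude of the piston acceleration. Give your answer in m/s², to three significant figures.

ω = 2π·2470/60 = 258.7 rad/s
x(θ) = r cosθ + √(L² − r² sin²θ); with ω constant, a = ω²·d²x/dθ².
d²x/dθ² = −r cosθ − r²(cos2θ)/√u − r⁴ sin²2θ/(4u^{3/2}),  u = L² − r² sin²θ = 0.00489039 m².
Substituting r = 0.019 m, L = 0.0724 m, θ = 80.6°: d²x/dθ² = +0.0017737 m.
a = ω²·d²x/dθ² = (258.7)²·(+0.0017737) = +118.67 m/s²;  |a| = 118.67 m/s².

119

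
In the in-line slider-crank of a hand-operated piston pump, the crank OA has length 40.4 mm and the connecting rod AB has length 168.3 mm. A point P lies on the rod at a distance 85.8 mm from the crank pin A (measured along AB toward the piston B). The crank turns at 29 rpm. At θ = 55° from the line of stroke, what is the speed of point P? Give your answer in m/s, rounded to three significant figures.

0.113

ω = 3.037 rad/s.  Crank-pin speed |V_A| = rω = 0.12269 m/s, perpendicular to OA.
Rod angle: sinφ = −(r/L) sinθ ⇒ φ = -11.340°; ω_rod = −rω cosθ/√(L²−r²sin²θ) = -0.42646 rad/s.
V_P = V_A + ω_rod × AP, with AP = 0.0858 m along the rod.
Components: V_Px = −rω sinθ − a·ω_rod·sinφ = -0.1077 m/s;  V_Py = rω cosθ + a·ω_rod·cosφ = +0.034496 m/s.
|V_P| = √(V_Px² + V_Py²) = 0.11309 m/s.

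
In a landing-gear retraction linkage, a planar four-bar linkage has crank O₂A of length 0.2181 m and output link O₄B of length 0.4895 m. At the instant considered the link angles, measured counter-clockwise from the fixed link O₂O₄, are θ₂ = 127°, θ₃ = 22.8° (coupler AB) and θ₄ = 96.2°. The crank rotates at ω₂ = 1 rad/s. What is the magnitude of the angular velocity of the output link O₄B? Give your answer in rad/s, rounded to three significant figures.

0.451

ω₂ = 1 rad/s
Differentiating the loop-closure r₂e^{iθ₂}+r₃e^{iθ₃}=r₁+r₄e^{iθ₄} gives r₂ω₂e^{iθ₂}+r₃ω₃e^{iθ₃}=r₄ω₄e^{iθ₄}.
Eliminating the other unknown: ω₄ = r₂ω₂ sin(θ₂−θ₃) / [r₄ sin(θ₄−θ₃)].
Numerator sine = +0.96945; denominator sine = +0.95832.
Result = 0.2181·1·(+0.96945) / (0.4895·(+0.95832)) = +0.45073 rad/s; magnitude 0.45073 rad/s.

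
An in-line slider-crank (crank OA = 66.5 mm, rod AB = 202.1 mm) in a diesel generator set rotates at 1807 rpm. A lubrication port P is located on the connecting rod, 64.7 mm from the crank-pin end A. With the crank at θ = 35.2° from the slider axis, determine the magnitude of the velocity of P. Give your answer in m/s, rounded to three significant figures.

ω = 189.2 rad/s.  Crank-pin speed |V_A| = rω = 12.584 m/s, perpendicular to OA.
Rod angle: sinφ = −(r/L) sinθ ⇒ φ = -10.934°; ω_rod = −rω cosθ/√(L²−r²sin²θ) = -51.82 rad/s.
V_P = V_A + ω_rod × AP, with AP = 0.0647 m along the rod.
Components: V_Px = −rω sinθ − a·ω_rod·sinφ = -7.8896 m/s;  V_Py = rω cosθ + a·ω_rod·cosφ = +6.9908 m/s.
|V_P| = √(V_Px² + V_Py²) = 10.541 m/s.

10.5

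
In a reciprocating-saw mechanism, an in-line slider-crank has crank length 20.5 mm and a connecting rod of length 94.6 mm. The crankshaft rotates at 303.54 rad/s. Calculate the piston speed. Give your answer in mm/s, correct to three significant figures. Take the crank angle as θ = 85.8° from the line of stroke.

ω = 303.5 rad/s
For an in-line slider-crank, x = r cosθ + √(L² − r² sin²θ), so v = −rω sinθ·[1 + r cosθ/√(L² − r² sin²θ)].
With r = 0.0205 m, L = 0.0946 m, θ = 85.8°: √(L² − r² sin²θ) = 0.092364 m.
v = −0.0205·303.5·0.99731·[1 + 0.0205·0.07324/0.092364] = -6.3067 m/s.
|v| = 6.3067 m/s = 6306.7 mm/s.

6310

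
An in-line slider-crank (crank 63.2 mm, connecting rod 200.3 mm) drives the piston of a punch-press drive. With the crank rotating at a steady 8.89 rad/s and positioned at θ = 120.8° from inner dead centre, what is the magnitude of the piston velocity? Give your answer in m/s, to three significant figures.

ω = 8.89 rad/s
For an in-line slider-crank, x = r cosθ + √(L² − r² sin²θ), so v = −rω sinθ·[1 + r cosθ/√(L² − r² sin²θ)].
With r = 0.0632 m, L = 0.2003 m, θ = 120.8°: √(L² − r² sin²θ) = 0.1928 m.
v = −0.0632·8.89·0.85896·[1 + 0.0632·-0.51204/0.1928] = -0.4016 m/s.
|v| = 0.4016 m/s.

0.402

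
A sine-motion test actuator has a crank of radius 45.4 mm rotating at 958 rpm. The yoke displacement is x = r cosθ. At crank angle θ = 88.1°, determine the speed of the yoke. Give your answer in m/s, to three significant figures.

4.55

ω = 100.3 rad/s (from 958 rpm).
x = r cosθ ⇒ ẋ = −rω sinθ.
|v| = rω|sinθ| = 0.0454·100.3·|sin 88.1°| = 4.5521 m/s.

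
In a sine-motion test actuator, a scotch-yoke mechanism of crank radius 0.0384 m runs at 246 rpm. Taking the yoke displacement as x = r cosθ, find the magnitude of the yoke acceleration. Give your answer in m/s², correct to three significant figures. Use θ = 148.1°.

ω = 25.76 rad/s (from 246 rpm).
x = r cosθ ⇒ ẍ = −rω² cosθ (ω constant).
|a| = rω²|cosθ| = 0.0384·(25.76)²·|cos 148.1°| = 21.635 m/s².

21.6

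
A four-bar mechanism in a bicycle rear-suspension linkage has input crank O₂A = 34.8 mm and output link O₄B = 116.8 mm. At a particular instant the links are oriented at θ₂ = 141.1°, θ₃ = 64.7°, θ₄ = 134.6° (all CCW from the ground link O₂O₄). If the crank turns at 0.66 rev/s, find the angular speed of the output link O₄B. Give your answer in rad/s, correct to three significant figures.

1.28

ω₂ = 4.147 rad/s (from 0.66 rev/s).
Differentiating the loop-closure r₂e^{iθ₂}+r₃e^{iθ₃}=r₁+r₄e^{iθ₄} gives r₂ω₂e^{iθ₂}+r₃ω₃e^{iθ₃}=r₄ω₄e^{iθ₄}.
Eliminating the other unknown: ω₄ = r₂ω₂ sin(θ₂−θ₃) / [r₄ sin(θ₄−θ₃)].
Numerator sine = +0.97196; denominator sine = +0.93909.
Result = 0.0348·4.147·(+0.97196) / (0.1168·(+0.93909)) = +1.2788 rad/s; magnitude 1.2788 rad/s.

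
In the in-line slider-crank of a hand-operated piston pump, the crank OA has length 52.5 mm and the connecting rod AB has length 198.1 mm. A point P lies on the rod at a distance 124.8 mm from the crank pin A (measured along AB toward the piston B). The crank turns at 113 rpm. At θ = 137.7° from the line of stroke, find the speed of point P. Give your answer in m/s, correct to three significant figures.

0.403

ω = 11.83 rad/s.  Crank-pin speed |V_A| = rω = 0.62125 m/s, perpendicular to OA.
Rod angle: sinφ = −(r/L) sinθ ⇒ φ = -10.274°; ω_rod = −rω cosθ/√(L²−r²sin²θ) = +2.3573 rad/s.
V_P = V_A + ω_rod × AP, with AP = 0.1248 m along the rod.
Components: V_Px = −rω sinθ − a·ω_rod·sinφ = -0.36564 m/s;  V_Py = rω cosθ + a·ω_rod·cosφ = -0.17002 m/s.
|V_P| = √(V_Px² + V_Py²) = 0.40323 m/s.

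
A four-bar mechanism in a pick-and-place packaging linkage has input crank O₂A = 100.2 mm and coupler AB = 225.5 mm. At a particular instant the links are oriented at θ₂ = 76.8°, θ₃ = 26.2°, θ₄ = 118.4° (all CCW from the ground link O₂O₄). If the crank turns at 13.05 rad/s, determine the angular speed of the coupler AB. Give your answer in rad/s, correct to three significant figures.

3.85

ω₂ = 13.05 rad/s
Differentiating the loop-closure r₂e^{iθ₂}+r₃e^{iθ₃}=r₁+r₄e^{iθ₄} gives r₂ω₂e^{iθ₂}+r₃ω₃e^{iθ₃}=r₄ω₄e^{iθ₄}.
Eliminating the other unknown: ω₃ = r₂ω₂ sin(θ₄−θ₂) / [r₃ sin(θ₃−θ₄)].
Numerator sine = +0.66393; denominator sine = -0.99926.
Result = 0.1002·13.05·(+0.66393) / (0.2255·(-0.99926)) = -3.8528 rad/s; magnitude 3.8528 rad/s.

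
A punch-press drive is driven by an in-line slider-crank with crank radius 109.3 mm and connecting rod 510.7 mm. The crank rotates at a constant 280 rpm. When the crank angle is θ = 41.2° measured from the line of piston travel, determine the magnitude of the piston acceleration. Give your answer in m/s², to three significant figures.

73.6

ω = 2π·280/60 = 29.32 rad/s
x(θ) = r cosθ + √(L² − r² sin²θ); with ω constant, a = ω²·d²x/dθ².
d²x/dθ² = −r cosθ − r²(cos2θ)/√u − r⁴ sin²2θ/(4u^{3/2}),  u = L² − r² sin²θ = 0.255631 m².
Substituting r = 0.1093 m, L = 0.5107 m, θ = 41.2°: d²x/dθ² = -0.085635 m.
a = ω²·d²x/dθ² = (29.32)²·(-0.085635) = -73.625 m/s²;  |a| = 73.625 m/s².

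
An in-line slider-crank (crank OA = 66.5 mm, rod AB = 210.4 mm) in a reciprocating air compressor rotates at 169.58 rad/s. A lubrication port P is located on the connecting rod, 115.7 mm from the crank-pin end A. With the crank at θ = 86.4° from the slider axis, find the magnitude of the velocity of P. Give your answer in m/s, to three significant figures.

ω = 169.6 rad/s.  Crank-pin speed |V_A| = rω = 11.277 m/s, perpendicular to OA.
Rod angle: sinφ = −(r/L) sinθ ⇒ φ = -18.387°; ω_rod = −rω cosθ/√(L²−r²sin²θ) = -3.5465 rad/s.
V_P = V_A + ω_rod × AP, with AP = 0.1157 m along the rod.
Components: V_Px = −rω sinθ − a·ω_rod·sinφ = -11.384 m/s;  V_Py = rω cosθ + a·ω_rod·cosφ = +0.31871 m/s.
|V_P| = √(V_Px² + V_Py²) = 11.389 m/s.

11.4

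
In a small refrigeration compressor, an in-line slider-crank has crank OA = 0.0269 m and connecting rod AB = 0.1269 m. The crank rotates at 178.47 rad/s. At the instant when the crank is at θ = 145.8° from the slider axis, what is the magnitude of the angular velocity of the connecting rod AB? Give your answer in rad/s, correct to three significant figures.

31.5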